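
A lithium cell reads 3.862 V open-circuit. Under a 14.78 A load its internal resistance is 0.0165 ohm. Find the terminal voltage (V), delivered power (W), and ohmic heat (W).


Step 1: V_terminal = OCV - I*R = 3.862 - 14.78 * 0.0165 = 3.6181 V
Step 2: P_out = V_terminal * I = 3.6181 * 14.78 = 53.48 W
Step 3: Q = I^2 * R = 14.78^2 * 0.0165 = 3.604 W

V=3.6181 V, P=53.48 W, Q=3.604 W


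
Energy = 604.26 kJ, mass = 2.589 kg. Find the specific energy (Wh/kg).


Convert: E = 604.26 kJ = 167.85 Wh
ED = E / m = 167.85 / 2.589 = 64.83 Wh/kg

64.83 Wh/kg


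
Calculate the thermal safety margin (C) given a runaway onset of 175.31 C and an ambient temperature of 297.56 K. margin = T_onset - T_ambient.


Convert: T_ambient = 297.56 K = 24.41 C
margin = 175.31 - 24.41 = 150.9 C

150.9 C


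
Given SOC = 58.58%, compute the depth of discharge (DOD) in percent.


Complement of SOC: DOD = 100% - 58.58% = 41.42%

41.42%


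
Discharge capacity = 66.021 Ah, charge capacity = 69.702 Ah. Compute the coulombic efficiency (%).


eta_c = Q_dis / Q_chg * 100 = 66.021 / 69.702 * 100 = 94.72%

94.72%


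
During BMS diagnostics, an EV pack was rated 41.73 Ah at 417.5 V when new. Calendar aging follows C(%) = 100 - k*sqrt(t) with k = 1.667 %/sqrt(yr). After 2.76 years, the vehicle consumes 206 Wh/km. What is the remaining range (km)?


Step 1: capacity retention = 100 - 1.667 * sqrt(2.76) = 100 - 1.667 * 1.6613 = 97.231%
Step 2: C_now = 41.73 * 97.231/100 = 40.574 Ah
Step 3: E_pack = V * C_now = 417.5 * 40.574 = 16940 Wh
Step 4: range = E_pack / consumption = 16940 / 206 = 82.23 km

82.23 km


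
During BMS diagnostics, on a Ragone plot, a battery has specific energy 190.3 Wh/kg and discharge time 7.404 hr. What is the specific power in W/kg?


Specific power = 190.3 Wh/kg / 7.404 hr = 25.70 W/kg

25.70 W/kg


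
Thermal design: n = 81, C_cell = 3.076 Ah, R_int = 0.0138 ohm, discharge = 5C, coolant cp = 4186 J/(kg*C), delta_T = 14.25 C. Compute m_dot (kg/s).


Step 1: I = 5 * 3.076 = 15.38 A
Step 2: Q_cell = I^2 * R = 15.38^2 * 0.0138 = 3.2643 W
Step 3: Q_total = 81 * 3.2643 = 264.41 W
Step 4: m_dot = Q_total / (cp * dT) = 264.41 / (4186 * 14.25) = 0.004433 kg/s

0.004433 kg/s


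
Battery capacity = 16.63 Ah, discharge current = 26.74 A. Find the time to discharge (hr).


t = capacity / current = 16.63 / 26.74 = 0.6219 hr

0.6219 hr


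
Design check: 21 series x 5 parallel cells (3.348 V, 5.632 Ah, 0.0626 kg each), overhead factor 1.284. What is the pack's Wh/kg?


Step 1: V_pack = 21 * 3.348 = 70.308 V
Step 2: C_pack = 5 * 5.632 = 28.16 Ah
Step 3: E_pack = V_pack * C_pack = 70.308 * 28.16 = 1979.9 Wh
Step 4: m_pack = 21 * 5 * 0.0626 * 1.284 = 8.4397 kg
Step 5: ED = E_pack / m_pack = 1979.9 / 8.4397 = 234.6 Wh/kg

234.6 Wh/kg


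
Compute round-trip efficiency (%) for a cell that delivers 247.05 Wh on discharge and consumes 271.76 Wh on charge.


Round-trip efficiency = 247.05/271.76 * 100% = 90.91%

90.91%


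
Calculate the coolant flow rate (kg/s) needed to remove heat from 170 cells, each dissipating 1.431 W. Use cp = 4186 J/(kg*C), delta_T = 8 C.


Step 1: Total heat Q = 170 * 1.431 W = 243.27 W
Step 2: denom = cp * dT = 4186 * 8 = 33488
Step 3: m_dot = 243.27 / 33488 = 0.007264 kg/s

0.007264 kg/s


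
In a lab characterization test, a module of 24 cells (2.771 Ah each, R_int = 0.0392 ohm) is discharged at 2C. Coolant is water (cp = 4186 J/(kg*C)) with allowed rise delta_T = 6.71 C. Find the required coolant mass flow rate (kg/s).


Step 1: I = 2 * 2.771 = 5.542 A
Step 2: Q_cell = I^2 * R = 5.542^2 * 0.0392 = 1.204 W
Step 3: Q_total = 24 * 1.204 = 28.896 W
Step 4: m_dot = Q_total / (cp * dT) = 28.896 / (4186 * 6.71) = 0.001029 kg/s

0.001029 kg/s


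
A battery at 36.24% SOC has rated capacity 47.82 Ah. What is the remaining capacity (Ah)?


remaining = SOC / 100 * total = 36.24 / 100 * 47.82 = 17.33 Ah

17.33 Ah


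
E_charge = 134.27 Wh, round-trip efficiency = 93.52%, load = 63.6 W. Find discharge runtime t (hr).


Step 1: E_discharge = eta/100 * E_charge = 93.52/100 * 134.27 = 125.57 Wh
Step 2: t = E_discharge / P = 125.57 / 63.6 = 1.974 hr

1.974 hr


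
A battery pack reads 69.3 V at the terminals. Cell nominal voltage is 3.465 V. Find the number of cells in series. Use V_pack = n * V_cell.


n = V_pack / V_cell = 69.3 / 3.465 = 20

20


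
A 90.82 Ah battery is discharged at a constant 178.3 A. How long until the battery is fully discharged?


t = capacity / current = 90.82 / 178.3 = 0.5094 hr

0.5094 hr


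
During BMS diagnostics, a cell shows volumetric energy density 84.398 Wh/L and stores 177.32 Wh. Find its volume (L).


V = E / ED = 177.32 / 84.398 = 2.101 L

2.101 L


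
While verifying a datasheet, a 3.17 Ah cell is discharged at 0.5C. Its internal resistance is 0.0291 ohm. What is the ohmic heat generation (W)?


Step 1: I = C_rate * capacity = 0.5 * 3.17 = 1.585 A
Step 2: Q = I^2 * R = 1.585^2 * 0.0291 = 2.5122 * 0.0291 = 0.07311 W

0.07311 W


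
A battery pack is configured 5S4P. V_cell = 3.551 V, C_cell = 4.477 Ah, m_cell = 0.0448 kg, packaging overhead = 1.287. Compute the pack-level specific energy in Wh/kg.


Step 1: V_pack = 5 * 3.551 = 17.755 V
Step 2: C_pack = 4 * 4.477 = 17.908 Ah
Step 3: E_pack = V_pack * C_pack = 17.755 * 17.908 = 317.96 Wh
Step 4: m_pack = 5 * 4 * 0.0448 * 1.287 = 1.1532 kg
Step 5: ED = E_pack / m_pack = 317.96 / 1.1532 = 275.7 Wh/kg

275.7 Wh/kg


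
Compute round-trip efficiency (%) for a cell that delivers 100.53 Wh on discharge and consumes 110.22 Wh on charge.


eta_e = E_dis / E_chg * 100 = 100.53 / 110.22 * 100 = 91.21%

91.21%


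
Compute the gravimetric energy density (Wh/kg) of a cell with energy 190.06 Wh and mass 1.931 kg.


Specific energy = 190.06 Wh / 1.931 kg = 98.43 Wh/kg

98.43 Wh/kg


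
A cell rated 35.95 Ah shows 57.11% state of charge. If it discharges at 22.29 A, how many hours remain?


Step 1: remaining = SOC/100 * C_total = 57.11/100 * 35.95 = 20.531 Ah
Step 2: t = remaining / I = 20.531 / 22.29 = 0.9211 hr

0.9211 hr


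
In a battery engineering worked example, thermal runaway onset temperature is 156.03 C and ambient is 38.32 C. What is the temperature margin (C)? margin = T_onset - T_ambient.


margin = T_onset - T_ambient = 156.03 - 38.32 = 117.71 C

117.71 C


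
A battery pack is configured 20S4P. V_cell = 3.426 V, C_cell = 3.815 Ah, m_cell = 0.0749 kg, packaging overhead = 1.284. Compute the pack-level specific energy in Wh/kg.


Step 1: V_pack = 20 * 3.426 = 68.52 V
Step 2: C_pack = 4 * 3.815 = 15.26 Ah
Step 3: E_pack = V_pack * C_pack = 68.52 * 15.26 = 1045.6 Wh
Step 4: m_pack = 20 * 4 * 0.0749 * 1.284 = 7.6937 kg
Step 5: ED = E_pack / m_pack = 1045.6 / 7.6937 = 135.9 Wh/kg

135.9 Wh/kg


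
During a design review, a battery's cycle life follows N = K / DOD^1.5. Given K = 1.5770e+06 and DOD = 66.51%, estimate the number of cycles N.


DOD^1.5 = 542.41
N = K / DOD^1.5 = 1.5770e+06 / 542.41 = 2907

2907 cycles


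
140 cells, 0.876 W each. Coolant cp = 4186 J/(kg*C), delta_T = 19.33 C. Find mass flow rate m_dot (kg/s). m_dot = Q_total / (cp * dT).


Q_total = 140 * 0.876 = 122.64 W
m_dot = Q_total / (cp * dT) = 122.64 / (4186 * 19.33) = 0.001516 kg/s

0.001516 kg/s


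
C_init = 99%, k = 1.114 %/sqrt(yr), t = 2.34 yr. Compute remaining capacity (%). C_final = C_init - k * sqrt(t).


sqrt(t) = sqrt(2.34) = 1.5297
C_final = 99 - 1.114 * 1.5297 = 97.30%

97.30%


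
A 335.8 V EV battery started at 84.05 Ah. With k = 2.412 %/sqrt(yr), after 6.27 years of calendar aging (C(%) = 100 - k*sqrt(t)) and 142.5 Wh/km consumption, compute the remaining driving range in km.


Step 1: capacity retention = 100 - 2.412 * sqrt(6.27) = 100 - 2.412 * 2.504 = 93.96%
Step 2: C_now = 84.05 * 93.96/100 = 78.973 Ah
Step 3: E_pack = V * C_now = 335.8 * 78.973 = 26519 Wh
Step 4: range = E_pack / consumption = 26519 / 142.5 = 186.1 km

186.1 km


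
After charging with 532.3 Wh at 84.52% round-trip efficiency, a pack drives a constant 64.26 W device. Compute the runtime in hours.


Step 1: E_discharge = eta/100 * E_charge = 84.52/100 * 532.3 = 449.9 Wh
Step 2: t = E_discharge / P = 449.9 / 64.26 = 7.001 hr

7.001 hr


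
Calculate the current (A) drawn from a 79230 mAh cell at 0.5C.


Convert: capacity = 79230 mAh = 79.23 Ah
At 0.5C: I = 0.5 * 79.23 Ah = 39.615 A

39.615 A


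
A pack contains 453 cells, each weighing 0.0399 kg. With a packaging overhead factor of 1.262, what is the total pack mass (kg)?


m_pack = n * m_cell * overhead = 453 * 0.0399 * 1.262 = 22.81 kg

22.81 kg


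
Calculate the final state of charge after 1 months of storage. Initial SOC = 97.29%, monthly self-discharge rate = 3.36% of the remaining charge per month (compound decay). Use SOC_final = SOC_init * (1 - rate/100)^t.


Monthly retention factor = 1 - 3.36/100 = 0.9664
Over 1 months: factor^1 = 0.9664
SOC_final = 97.29 * 0.9664 = 94.02%

94.02%


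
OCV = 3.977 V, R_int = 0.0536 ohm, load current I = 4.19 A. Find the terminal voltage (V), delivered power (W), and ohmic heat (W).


Step 1: V_terminal = OCV - I*R = 3.977 - 4.19 * 0.0536 = 3.7524 V
Step 2: P_out = V_terminal * I = 3.7524 * 4.19 = 15.72 W
Step 3: Q = I^2 * R = 4.19^2 * 0.0536 = 0.9410 W

V=3.7524 V, P=15.72 W, Q=0.9410 W


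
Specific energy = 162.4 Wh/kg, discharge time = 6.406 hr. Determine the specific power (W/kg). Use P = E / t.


P_specific = E / t = 162.4 / 6.406 = 25.35 W/kg

25.35 W/kg


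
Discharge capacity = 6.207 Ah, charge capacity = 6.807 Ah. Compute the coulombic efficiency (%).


eta_c = Q_dis / Q_chg * 100 = 6.207 / 6.807 * 100 = 91.19%

91.19%


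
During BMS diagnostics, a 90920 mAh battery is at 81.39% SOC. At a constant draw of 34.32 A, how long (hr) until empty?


Convert: C_total = 90920 mAh = 90.92 Ah
Step 1: remaining = SOC/100 * C_total = 81.39/100 * 90.92 = 74 Ah
Step 2: t = remaining / I = 74 / 34.32 = 2.156 hr

2.156 hr


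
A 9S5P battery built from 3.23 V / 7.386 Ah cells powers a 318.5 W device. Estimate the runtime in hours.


Step 1: E_pack = Ns * V_cell * Np * C_cell = 9 * 3.23 * 5 * 7.386 = 1073.6 Wh
Step 2: t = E_pack / P = 1073.6 / 318.5 = 3.371 hr

3.371 hr


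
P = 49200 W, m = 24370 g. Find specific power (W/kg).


Convert: m = 24370 g = 24.37 kg
SP = P / m = 49200 / 24.37 = 2019 W/kg

2019 W/kg


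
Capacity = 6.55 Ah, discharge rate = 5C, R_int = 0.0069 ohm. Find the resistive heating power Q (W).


Step 1: I = C_rate * capacity = 5 * 6.55 = 32.75 A
Step 2: Q = I^2 * R = 32.75^2 * 0.0069 = 1072.6 * 0.0069 = 7.401 W

7.401 W


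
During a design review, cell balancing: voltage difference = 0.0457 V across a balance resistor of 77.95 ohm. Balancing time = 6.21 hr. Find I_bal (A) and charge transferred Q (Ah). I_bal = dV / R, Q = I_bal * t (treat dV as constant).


I_bal = dV / R = 0.0457 / 77.95 = 5.8627e-04 A
Q = I_bal * t = 5.8627e-04 * 6.21 = 0.003641 Ah

I=5.8627e-04 A, Q=0.003641 Ah


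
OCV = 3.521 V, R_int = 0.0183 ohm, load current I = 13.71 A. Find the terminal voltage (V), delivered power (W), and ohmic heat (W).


Step 1: V_terminal = OCV - I*R = 3.521 - 13.71 * 0.0183 = 3.2701 V
Step 2: P_out = V_terminal * I = 3.2701 * 13.71 = 44.83 W
Step 3: Q = I^2 * R = 13.71^2 * 0.0183 = 3.440 W

V=3.2701 V, P=44.83 W, Q=3.440 W


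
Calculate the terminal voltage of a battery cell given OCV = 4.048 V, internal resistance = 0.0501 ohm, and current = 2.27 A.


IR drop = 2.27 * 0.0501 = 0.11373 V
V = 4.048 - 0.11373 = 3.934 V

3.934 V


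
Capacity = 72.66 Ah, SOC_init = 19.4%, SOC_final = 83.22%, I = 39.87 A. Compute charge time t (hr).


delta_Ah = 72.66 * (83.22 - 19.4) / 100 = 46.372 Ah
t = delta_Ah / I = 46.372 / 39.87 = 1.163 hr

1.163 hr


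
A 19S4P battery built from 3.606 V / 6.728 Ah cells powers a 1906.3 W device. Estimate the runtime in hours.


Step 1: E_pack = Ns * V_cell * Np * C_cell = 19 * 3.606 * 4 * 6.728 = 1843.8 Wh
Step 2: t = E_pack / P = 1843.8 / 1906.3 = 0.9672 hr

0.9672 hr


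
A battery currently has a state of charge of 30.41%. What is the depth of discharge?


Complement of SOC: DOD = 100% - 30.41% = 69.59%

69.59%


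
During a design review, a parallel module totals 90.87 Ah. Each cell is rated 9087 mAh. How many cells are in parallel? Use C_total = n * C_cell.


Convert: C_cell = 9087 mAh = 9.087 Ah
n = C_total / C_cell = 90.87 / 9.087 = 10

10


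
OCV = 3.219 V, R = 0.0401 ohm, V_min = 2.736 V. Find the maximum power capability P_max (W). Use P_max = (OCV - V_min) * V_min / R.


dV = OCV - V_min = 0.483 V (so I_max = dV / R)
P_max = dV * V_min / R = 0.483 * 2.736 / 0.0401 = 32.95 W

32.95 W


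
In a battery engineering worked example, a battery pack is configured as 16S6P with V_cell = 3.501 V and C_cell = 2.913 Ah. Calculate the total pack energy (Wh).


V_pack = 16 * 3.501 = 56.016 V
C_pack = 6 * 2.913 = 17.478 Ah
E = V_pack * C_pack = 56.016 * 17.478 = 979.0 Wh

979.0 Wh


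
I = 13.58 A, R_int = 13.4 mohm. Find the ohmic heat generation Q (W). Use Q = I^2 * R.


Convert: R = 13.4 mohm = 0.0134 ohm
Q = I^2 * R = 13.58^2 * 0.0134 = 2.471 W

2.471 W


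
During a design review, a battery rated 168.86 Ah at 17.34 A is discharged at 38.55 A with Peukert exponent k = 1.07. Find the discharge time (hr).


t_rated = C / I_rated = 168.86 / 17.34 = 9.7382 hr
(I_rated/I)^k = (0.44981)^1.07 = 0.42534
t = t_rated * (I_rated/I)^k = 9.7382 * 0.42534 = 4.142 hr

4.142 hr


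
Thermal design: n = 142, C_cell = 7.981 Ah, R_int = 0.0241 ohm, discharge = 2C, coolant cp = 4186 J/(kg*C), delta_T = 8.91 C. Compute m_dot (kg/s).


Step 1: I = 2 * 7.981 = 15.962 A
Step 2: Q_cell = I^2 * R = 15.962^2 * 0.0241 = 6.1403 W
Step 3: Q_total = 142 * 6.1403 = 871.92 W
Step 4: m_dot = Q_total / (cp * dT) = 871.92 / (4186 * 8.91) = 0.02338 kg/s

0.02338 kg/s


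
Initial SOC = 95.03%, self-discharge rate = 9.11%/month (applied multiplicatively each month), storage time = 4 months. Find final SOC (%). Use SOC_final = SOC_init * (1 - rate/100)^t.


decay = (1 - 9.11/100)^4 = 0.68244
SOC_final = 95.03 * 0.68244 = 64.85%

64.85%


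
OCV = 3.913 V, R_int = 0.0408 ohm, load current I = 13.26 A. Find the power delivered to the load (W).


Step 1: V_terminal = OCV - I*R = 3.913 - 13.26 * 0.0408 = 3.372 V
Step 2: P_out = V_terminal * I = 3.372 * 13.26 = 44.71 W

44.71 W


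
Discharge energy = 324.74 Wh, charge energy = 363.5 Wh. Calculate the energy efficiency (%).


Round-trip efficiency = 324.74/363.5 * 100% = 89.34%

89.34%


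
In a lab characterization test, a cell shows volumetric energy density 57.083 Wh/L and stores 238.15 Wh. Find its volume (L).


V = E / ED = 238.15 / 57.083 = 4.172 L

4.172 L


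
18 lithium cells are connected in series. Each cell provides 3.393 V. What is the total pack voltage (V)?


With 18 cells in series at 3.393 V each, V_pack = 61.074 V

61.074 V


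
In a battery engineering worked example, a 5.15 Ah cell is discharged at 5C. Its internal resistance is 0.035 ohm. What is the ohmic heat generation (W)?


Step 1: I = C_rate * capacity = 5 * 5.15 = 25.75 A
Step 2: Q = I^2 * R = 25.75^2 * 0.035 = 663.06 * 0.035 = 23.21 W

23.21 W


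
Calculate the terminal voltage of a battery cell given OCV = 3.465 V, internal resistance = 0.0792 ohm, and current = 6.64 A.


IR drop = 6.64 * 0.0792 = 0.52589 V
V = 3.465 - 0.52589 = 2.939 V

2.939 V


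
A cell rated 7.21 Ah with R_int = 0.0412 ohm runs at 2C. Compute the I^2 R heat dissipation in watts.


Step 1: I = C_rate * capacity = 2 * 7.21 = 14.42 A
Step 2: Q = I^2 * R = 14.42^2 * 0.0412 = 207.94 * 0.0412 = 8.567 W

8.567 W


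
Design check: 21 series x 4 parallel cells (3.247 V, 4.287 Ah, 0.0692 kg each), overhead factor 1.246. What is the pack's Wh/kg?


Step 1: V_pack = 21 * 3.247 = 68.187 V
Step 2: C_pack = 4 * 4.287 = 17.148 Ah
Step 3: E_pack = V_pack * C_pack = 68.187 * 17.148 = 1169.3 Wh
Step 4: m_pack = 21 * 4 * 0.0692 * 1.246 = 7.2427 kg
Step 5: ED = E_pack / m_pack = 1169.3 / 7.2427 = 161.4 Wh/kg

161.4 Wh/kg


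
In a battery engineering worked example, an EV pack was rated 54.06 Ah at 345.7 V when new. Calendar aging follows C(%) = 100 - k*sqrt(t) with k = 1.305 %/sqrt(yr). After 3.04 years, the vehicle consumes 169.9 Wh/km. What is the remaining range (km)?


Step 1: capacity retention = 100 - 1.305 * sqrt(3.04) = 100 - 1.305 * 1.7436 = 97.725%
Step 2: C_now = 54.06 * 97.725/100 = 52.83 Ah
Step 3: E_pack = V * C_now = 345.7 * 52.83 = 18263 Wh
Step 4: range = E_pack / consumption = 18263 / 169.9 = 107.5 km

107.5 km


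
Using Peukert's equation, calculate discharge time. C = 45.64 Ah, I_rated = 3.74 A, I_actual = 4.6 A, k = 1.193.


t_rated = C / I_rated = 45.64 / 3.74 = 12.203 hr
(I_rated/I)^k = (0.81304)^1.193 = 0.7812
t = t_rated * (I_rated/I)^k = 12.203 * 0.7812 = 9.533 hr

9.533 hr


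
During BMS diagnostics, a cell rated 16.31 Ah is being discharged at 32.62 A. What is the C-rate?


Rearranging: C_rate = 32.62 / 16.31 = 2C

2C


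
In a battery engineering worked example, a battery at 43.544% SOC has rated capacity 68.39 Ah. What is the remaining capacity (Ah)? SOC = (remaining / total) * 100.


remaining = SOC / 100 * total = 43.544 / 100 * 68.39 = 29.78 Ah

29.78 Ah


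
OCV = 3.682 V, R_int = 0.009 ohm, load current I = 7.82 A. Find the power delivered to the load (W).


Step 1: V_terminal = OCV - I*R = 3.682 - 7.82 * 0.009 = 3.6116 V
Step 2: P_out = V_terminal * I = 3.6116 * 7.82 = 28.24 W

28.24 W


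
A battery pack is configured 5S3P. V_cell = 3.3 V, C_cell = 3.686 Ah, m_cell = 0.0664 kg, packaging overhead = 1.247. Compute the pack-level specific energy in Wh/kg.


Step 1: V_pack = 5 * 3.3 = 16.5 V
Step 2: C_pack = 3 * 3.686 = 11.058 Ah
Step 3: E_pack = V_pack * C_pack = 16.5 * 11.058 = 182.46 Wh
Step 4: m_pack = 5 * 3 * 0.0664 * 1.247 = 1.242 kg
Step 5: ED = E_pack / m_pack = 182.46 / 1.242 = 146.9 Wh/kg

146.9 Wh/kg


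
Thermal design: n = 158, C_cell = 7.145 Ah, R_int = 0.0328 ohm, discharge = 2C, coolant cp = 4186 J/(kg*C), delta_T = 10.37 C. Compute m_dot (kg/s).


Step 1: I = 2 * 7.145 = 14.29 A
Step 2: Q_cell = I^2 * R = 14.29^2 * 0.0328 = 6.6979 W
Step 3: Q_total = 158 * 6.6979 = 1058.3 W
Step 4: m_dot = Q_total / (cp * dT) = 1058.3 / (4186 * 10.37) = 0.02438 kg/s

0.02438 kg/s


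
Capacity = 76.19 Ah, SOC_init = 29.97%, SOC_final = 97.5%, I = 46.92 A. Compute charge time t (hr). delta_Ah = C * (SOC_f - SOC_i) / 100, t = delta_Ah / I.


Step 1: dSOC = 97.5% - 29.97% = 67.53%
Step 2: delta_Ah = 76.19 * 67.53 / 100 = 51.451 Ah
Step 3: t = 51.451 / 46.92 = 1.097 hr

1.097 hr


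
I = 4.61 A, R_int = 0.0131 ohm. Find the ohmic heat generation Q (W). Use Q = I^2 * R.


I^2 = 21.252
Q = 21.252 * 0.0131 = 0.2784 W

0.2784 W


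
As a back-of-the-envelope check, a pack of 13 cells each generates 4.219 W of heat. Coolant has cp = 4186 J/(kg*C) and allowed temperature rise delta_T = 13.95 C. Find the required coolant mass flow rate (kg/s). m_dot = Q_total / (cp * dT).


Q_total = 13 * 4.219 = 54.847 W
m_dot = Q_total / (cp * dT) = 54.847 / (4186 * 13.95) = 9.392e-04 kg/s

9.392e-04 kg/s


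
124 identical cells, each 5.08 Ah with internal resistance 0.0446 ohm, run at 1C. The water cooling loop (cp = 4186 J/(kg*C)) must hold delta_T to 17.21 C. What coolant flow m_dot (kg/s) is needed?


Step 1: I = 1 * 5.08 = 5.08 A
Step 2: Q_cell = I^2 * R = 5.08^2 * 0.0446 = 1.151 W
Step 3: Q_total = 124 * 1.151 = 142.72 W
Step 4: m_dot = Q_total / (cp * dT) = 142.72 / (4186 * 17.21) = 0.001981 kg/s

0.001981 kg/s


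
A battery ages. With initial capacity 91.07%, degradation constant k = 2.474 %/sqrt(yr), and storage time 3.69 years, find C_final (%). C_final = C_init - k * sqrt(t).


sqrt(t) = sqrt(3.69) = 1.9209
C_final = 91.07 - 2.474 * 1.9209 = 86.32%

86.32%


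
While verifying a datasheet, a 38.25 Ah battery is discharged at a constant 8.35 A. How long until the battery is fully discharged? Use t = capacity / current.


t = capacity / current = 38.25 / 8.35 = 4.581 hr

4.581 hr


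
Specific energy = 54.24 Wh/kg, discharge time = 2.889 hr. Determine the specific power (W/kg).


P_specific = E / t = 54.24 / 2.889 = 18.77 W/kg

18.77 W/kg


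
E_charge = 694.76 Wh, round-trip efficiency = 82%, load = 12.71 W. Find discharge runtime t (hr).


Step 1: E_discharge = eta/100 * E_charge = 82/100 * 694.76 = 569.7 Wh
Step 2: t = E_discharge / P = 569.7 / 12.71 = 44.82 hr

44.82 hr


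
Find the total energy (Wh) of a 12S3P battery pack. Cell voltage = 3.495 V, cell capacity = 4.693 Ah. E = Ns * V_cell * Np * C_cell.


V_pack = 12 * 3.495 = 41.94 V
C_pack = 3 * 4.693 = 14.079 Ah
E = V_pack * C_pack = 41.94 * 14.079 = 590.5 Wh

590.5 Wh


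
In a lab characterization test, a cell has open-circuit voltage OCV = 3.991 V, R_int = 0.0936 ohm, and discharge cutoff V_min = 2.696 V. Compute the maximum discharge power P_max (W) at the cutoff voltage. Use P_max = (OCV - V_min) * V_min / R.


dV = OCV - V_min = 1.295 V (so I_max = dV / R)
P_max = dV * V_min / R = 1.295 * 2.696 / 0.0936 = 37.30 W

37.30 W


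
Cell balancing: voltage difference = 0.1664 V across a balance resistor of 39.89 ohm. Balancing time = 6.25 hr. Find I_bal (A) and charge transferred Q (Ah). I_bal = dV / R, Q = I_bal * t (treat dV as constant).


I_bal = dV / R = 0.1664 / 39.89 = 0.0041715 A
Q = I_bal * t = 0.0041715 * 6.25 = 0.02607 Ah

I=0.0041715 A, Q=0.02607 Ah


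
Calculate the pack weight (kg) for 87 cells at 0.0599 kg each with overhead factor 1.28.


m_pack = n * m_cell * overhead = 87 * 0.0599 * 1.28 = 6.670 kg

6.670 kg


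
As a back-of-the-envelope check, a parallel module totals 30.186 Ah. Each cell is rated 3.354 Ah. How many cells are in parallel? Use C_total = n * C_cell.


n = C_total / C_cell = 30.186 / 3.354 = 9

9


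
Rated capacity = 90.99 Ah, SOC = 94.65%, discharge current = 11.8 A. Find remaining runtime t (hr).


Step 1: remaining = SOC/100 * C_total = 94.65/100 * 90.99 = 86.122 Ah
Step 2: t = remaining / I = 86.122 / 11.8 = 7.298 hr

7.298 hr


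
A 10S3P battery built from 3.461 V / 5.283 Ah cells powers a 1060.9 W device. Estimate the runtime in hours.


Step 1: E_pack = Ns * V_cell * Np * C_cell = 10 * 3.461 * 3 * 5.283 = 548.53 Wh
Step 2: t = E_pack / P = 548.53 / 1060.9 = 0.5170 hr

0.5170 hr


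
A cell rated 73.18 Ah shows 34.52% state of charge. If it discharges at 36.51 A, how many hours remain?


Step 1: remaining = SOC/100 * C_total = 34.52/100 * 73.18 = 25.262 Ah
Step 2: t = remaining / I = 25.262 / 36.51 = 0.6919 hr

0.6919 hr


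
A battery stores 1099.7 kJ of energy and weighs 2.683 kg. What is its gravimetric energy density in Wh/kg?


Convert: E = 1099.7 kJ = 305.47 Wh
ED = E / m = 305.47 / 2.683 = 113.9 Wh/kg

113.9 Wh/kg


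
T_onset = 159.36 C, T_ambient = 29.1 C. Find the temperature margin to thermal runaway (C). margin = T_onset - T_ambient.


margin = T_onset - T_ambient = 159.36 - 29.1 = 130.26 C

130.26 C


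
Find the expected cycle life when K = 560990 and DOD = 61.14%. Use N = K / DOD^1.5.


Step 1: DOD^1.5 = 61.14^1.5 = 478.07
Step 2: N = 560990 / 478.07 = 1173 cycles

1173 cycles


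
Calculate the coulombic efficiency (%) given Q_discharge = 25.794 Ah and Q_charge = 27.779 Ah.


eta_c = Q_dis / Q_chg * 100 = 25.794 / 27.779 * 100 = 92.85%

92.85%


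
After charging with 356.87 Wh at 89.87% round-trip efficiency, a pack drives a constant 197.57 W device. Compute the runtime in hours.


Step 1: E_discharge = eta/100 * E_charge = 89.87/100 * 356.87 = 320.72 Wh
Step 2: t = E_discharge / P = 320.72 / 197.57 = 1.623 hr

1.623 hr


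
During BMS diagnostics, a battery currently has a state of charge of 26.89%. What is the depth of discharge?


Complement of SOC: DOD = 100% - 26.89% = 73.11%

73.11%


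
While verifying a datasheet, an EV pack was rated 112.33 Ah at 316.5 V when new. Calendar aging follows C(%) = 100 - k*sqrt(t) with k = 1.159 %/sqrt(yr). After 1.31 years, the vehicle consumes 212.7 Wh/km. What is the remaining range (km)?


Step 1: capacity retention = 100 - 1.159 * sqrt(1.31) = 100 - 1.159 * 1.1446 = 98.673%
Step 2: C_now = 112.33 * 98.673/100 = 110.84 Ah
Step 3: E_pack = V * C_now = 316.5 * 110.84 = 35081 Wh
Step 4: range = E_pack / consumption = 35081 / 212.7 = 164.9 km

164.9 km


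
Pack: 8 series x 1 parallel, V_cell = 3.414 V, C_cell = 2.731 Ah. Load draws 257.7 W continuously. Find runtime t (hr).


Step 1: E_pack = Ns * V_cell * Np * C_cell = 8 * 3.414 * 1 * 2.731 = 74.589 Wh
Step 2: t = E_pack / P = 74.589 / 257.7 = 0.2894 hr

0.2894 hr


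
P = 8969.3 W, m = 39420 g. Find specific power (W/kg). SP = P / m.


Convert: m = 39420 g = 39.42 kg
Specific power = 8969.3 W / 39.42 kg = 227.5 W/kg

227.5 W/kg


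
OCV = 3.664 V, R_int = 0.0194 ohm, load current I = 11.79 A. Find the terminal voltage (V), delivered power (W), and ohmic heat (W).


Step 1: V_terminal = OCV - I*R = 3.664 - 11.79 * 0.0194 = 3.4353 V
Step 2: P_out = V_terminal * I = 3.4353 * 11.79 = 40.50 W
Step 3: Q = I^2 * R = 11.79^2 * 0.0194 = 2.697 W

V=3.4353 V, P=40.50 W, Q=2.697 W


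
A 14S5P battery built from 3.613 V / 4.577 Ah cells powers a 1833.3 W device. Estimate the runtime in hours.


Step 1: E_pack = Ns * V_cell * Np * C_cell = 14 * 3.613 * 5 * 4.577 = 1157.6 Wh
Step 2: t = E_pack / P = 1157.6 / 1833.3 = 0.6314 hr

0.6314 hr


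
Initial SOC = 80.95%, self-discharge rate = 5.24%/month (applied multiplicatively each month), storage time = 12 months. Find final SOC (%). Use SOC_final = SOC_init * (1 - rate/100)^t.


Monthly retention factor = 1 - 5.24/100 = 0.9476
Over 12 months: factor^12 = 0.5242
SOC_final = 80.95 * 0.5242 = 42.43%

42.43%


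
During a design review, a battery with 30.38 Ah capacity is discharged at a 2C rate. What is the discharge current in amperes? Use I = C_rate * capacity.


At 2C: I = 2 * 30.38 Ah = 60.76 A

60.76 A


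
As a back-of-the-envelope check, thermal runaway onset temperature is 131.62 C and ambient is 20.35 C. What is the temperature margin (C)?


Safety margin = 131.62 C - 20.35 C = 111.27 C

111.27 C


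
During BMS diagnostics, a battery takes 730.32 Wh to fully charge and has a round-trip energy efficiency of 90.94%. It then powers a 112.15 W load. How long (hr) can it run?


Step 1: E_discharge = eta/100 * E_charge = 90.94/100 * 730.32 = 664.15 Wh
Step 2: t = E_discharge / P = 664.15 / 112.15 = 5.922 hr

5.922 hr


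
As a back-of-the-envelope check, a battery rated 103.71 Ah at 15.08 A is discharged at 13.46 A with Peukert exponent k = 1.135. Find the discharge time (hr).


Step 1: t_rated = C / I_rated = 103.71 / 15.08 = 6.8773 hr
Step 2: ratio = 15.08 / 13.46 = 1.1204
Step 3: ratio^k = 1.1204^1.135 = 1.1377
Step 4: t = t_rated * ratio^k = 6.8773 * 1.1377 = 7.824 hr

7.824 hr


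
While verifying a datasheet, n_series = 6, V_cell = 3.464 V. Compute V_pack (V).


Series voltages add: 6 * 3.464 V = 20.784 V

20.784 V


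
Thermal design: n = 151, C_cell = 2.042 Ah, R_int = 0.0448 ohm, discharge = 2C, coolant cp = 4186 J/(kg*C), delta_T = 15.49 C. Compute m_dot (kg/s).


Step 1: I = 2 * 2.042 = 4.084 A
Step 2: Q_cell = I^2 * R = 4.084^2 * 0.0448 = 0.74722 W
Step 3: Q_total = 151 * 0.74722 = 112.83 W
Step 4: m_dot = Q_total / (cp * dT) = 112.83 / (4186 * 15.49) = 0.001740 kg/s

0.001740 kg/s


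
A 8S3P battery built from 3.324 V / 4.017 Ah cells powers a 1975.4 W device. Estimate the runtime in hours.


Step 1: E_pack = Ns * V_cell * Np * C_cell = 8 * 3.324 * 3 * 4.017 = 320.46 Wh
Step 2: t = E_pack / P = 320.46 / 1975.4 = 0.1622 hr

0.1622 hr


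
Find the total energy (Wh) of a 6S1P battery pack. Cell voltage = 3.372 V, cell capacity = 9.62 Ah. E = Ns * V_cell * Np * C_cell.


E = Ns * Vcell * Np * Ccell = 6 * 3.372 * 1 * 9.62 = 194.6 Wh

194.6 Wh


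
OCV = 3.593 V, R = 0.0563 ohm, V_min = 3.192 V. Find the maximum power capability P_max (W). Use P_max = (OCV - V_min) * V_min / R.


P_max = (OCV - V_min) * V_min / R = (3.593 - 3.192) * 3.192 / 0.0563 = 0.401 * 3.192 / 0.0563 = 22.74 W

22.74 W


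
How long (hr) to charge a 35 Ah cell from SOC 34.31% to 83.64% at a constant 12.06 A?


Step 1: dSOC = 83.64% - 34.31% = 49.33%
Step 2: delta_Ah = 35 * 49.33 / 100 = 17.266 Ah
Step 3: t = 17.266 / 12.06 = 1.432 hr

1.432 hr


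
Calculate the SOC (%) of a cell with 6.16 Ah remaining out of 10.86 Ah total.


SOC = (remaining / total) * 100 = (6.16 / 10.86) * 100 = 56.72%

56.72%


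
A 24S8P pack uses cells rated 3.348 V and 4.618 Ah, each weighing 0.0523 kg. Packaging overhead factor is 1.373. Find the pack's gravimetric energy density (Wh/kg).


Step 1: V_pack = 24 * 3.348 = 80.352 V
Step 2: C_pack = 8 * 4.618 = 36.944 Ah
Step 3: E_pack = V_pack * C_pack = 80.352 * 36.944 = 2968.5 Wh
Step 4: m_pack = 24 * 8 * 0.0523 * 1.373 = 13.787 kg
Step 5: ED = E_pack / m_pack = 2968.5 / 13.787 = 215.3 Wh/kg

215.3 Wh/kg


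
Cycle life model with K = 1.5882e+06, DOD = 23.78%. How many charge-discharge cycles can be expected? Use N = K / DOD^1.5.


DOD^1.5 = 115.96
N = K / DOD^1.5 = 1.5882e+06 / 115.96 = 13700

13700 cycles


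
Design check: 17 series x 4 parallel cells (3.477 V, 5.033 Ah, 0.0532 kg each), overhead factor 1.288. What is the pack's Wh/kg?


Step 1: V_pack = 17 * 3.477 = 59.109 V
Step 2: C_pack = 4 * 5.033 = 20.132 Ah
Step 3: E_pack = V_pack * C_pack = 59.109 * 20.132 = 1190 Wh
Step 4: m_pack = 17 * 4 * 0.0532 * 1.288 = 4.6595 kg
Step 5: ED = E_pack / m_pack = 1190 / 4.6595 = 255.4 Wh/kg

255.4 Wh/kg


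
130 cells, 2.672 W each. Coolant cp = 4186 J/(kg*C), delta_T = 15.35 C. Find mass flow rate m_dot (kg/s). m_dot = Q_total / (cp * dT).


Q_total = 130 * 2.672 = 347.36 W
m_dot = Q_total / (cp * dT) = 347.36 / (4186 * 15.35) = 0.005406 kg/s

0.005406 kg/s


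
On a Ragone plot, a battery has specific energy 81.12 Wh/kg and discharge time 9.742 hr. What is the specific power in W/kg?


Specific power = 81.12 Wh/kg / 9.742 hr = 8.327 W/kg

8.327 W/kg


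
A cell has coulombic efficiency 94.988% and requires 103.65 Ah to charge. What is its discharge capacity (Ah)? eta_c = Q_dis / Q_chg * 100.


Q_dis = eta/100 * Q_chg = 94.988/100 * 103.65 = 98.46 Ah

98.46 Ah


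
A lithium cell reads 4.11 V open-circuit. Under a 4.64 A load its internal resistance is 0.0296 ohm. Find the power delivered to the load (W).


Step 1: V_terminal = OCV - I*R = 4.11 - 4.64 * 0.0296 = 3.9727 V
Step 2: P_out = V_terminal * I = 3.9727 * 4.64 = 18.43 W

18.43 W


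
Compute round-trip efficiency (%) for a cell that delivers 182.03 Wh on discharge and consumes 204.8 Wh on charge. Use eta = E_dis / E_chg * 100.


eta_e = E_dis / E_chg * 100 = 182.03 / 204.8 * 100 = 88.88%

88.88%


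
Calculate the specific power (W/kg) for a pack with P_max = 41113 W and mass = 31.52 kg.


Specific power = 41113 W / 31.52 kg = 1304 W/kg

1304 W/kg


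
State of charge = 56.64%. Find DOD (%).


Complement of SOC: DOD = 100% - 56.64% = 43.36%

43.36%


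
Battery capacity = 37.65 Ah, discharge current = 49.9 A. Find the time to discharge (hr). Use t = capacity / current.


Runtime = 37.65 Ah / 49.9 A = 0.7545 hr

0.7545 hr


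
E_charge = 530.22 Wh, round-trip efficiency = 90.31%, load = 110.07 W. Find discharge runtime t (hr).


Step 1: E_discharge = eta/100 * E_charge = 90.31/100 * 530.22 = 478.84 Wh
Step 2: t = E_discharge / P = 478.84 / 110.07 = 4.350 hr

4.350 hr


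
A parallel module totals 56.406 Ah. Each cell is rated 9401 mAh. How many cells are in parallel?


Convert: C_cell = 9401 mAh = 9.401 Ah
n = C_total / C_cell = 56.406 / 9.401 = 6

6


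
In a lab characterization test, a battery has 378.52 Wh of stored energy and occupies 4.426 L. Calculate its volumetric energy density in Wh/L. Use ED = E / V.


ED = E / V = 378.52 / 4.426 = 85.52 Wh/L

85.52 Wh/L


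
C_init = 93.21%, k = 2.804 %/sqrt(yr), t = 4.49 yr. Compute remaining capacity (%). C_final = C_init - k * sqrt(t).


sqrt(t) = sqrt(4.49) = 2.119
C_final = 93.21 - 2.804 * 2.119 = 87.27%

87.27%


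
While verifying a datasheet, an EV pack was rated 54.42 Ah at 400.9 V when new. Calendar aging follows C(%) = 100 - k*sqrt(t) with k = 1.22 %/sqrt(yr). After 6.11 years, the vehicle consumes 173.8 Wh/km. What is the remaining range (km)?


Step 1: capacity retention = 100 - 1.22 * sqrt(6.11) = 100 - 1.22 * 2.4718 = 96.984%
Step 2: C_now = 54.42 * 96.984/100 = 52.779 Ah
Step 3: E_pack = V * C_now = 400.9 * 52.779 = 21159 Wh
Step 4: range = E_pack / consumption = 21159 / 173.8 = 121.7 km

121.7 km


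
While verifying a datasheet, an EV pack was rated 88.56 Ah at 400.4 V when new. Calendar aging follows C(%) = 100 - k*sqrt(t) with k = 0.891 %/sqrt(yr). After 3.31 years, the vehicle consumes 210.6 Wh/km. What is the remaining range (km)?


Step 1: capacity retention = 100 - 0.891 * sqrt(3.31) = 100 - 0.891 * 1.8193 = 98.379%
Step 2: C_now = 88.56 * 98.379/100 = 87.124 Ah
Step 3: E_pack = V * C_now = 400.4 * 87.124 = 34884 Wh
Step 4: range = E_pack / consumption = 34884 / 210.6 = 165.6 km

165.6 km


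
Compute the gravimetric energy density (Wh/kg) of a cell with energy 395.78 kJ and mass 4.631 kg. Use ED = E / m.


Convert: E = 395.78 kJ = 109.94 Wh
ED = E / m = 109.94 / 4.631 = 23.74 Wh/kg

23.74 Wh/kg


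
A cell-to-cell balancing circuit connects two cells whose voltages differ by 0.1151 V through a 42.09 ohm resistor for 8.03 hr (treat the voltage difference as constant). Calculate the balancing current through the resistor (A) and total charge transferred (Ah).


First, Ohm's law: I_bal = 0.1151 V / 42.09 ohm = 0.0027346 A
Then Q = I * t = 0.0027346 A * 8.03 hr = 0.02196 Ah

I=0.0027346 A, Q=0.02196 Ah


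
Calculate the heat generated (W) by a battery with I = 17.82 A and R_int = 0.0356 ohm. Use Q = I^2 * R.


Q = I^2 * R = 17.82^2 * 0.0356 = 11.30 W

11.30 W


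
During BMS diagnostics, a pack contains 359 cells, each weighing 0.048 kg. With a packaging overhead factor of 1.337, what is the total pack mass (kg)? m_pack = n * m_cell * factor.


Cell mass sum = 359 * 0.048 = 17.232 kg
With overhead 1.337: m_pack = 17.232 * 1.337 = 23.04 kg

23.04 kg


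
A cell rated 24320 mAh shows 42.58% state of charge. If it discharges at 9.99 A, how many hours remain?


Convert: C_total = 24320 mAh = 24.32 Ah
Step 1: remaining = SOC/100 * C_total = 42.58/100 * 24.32 = 10.355 Ah
Step 2: t = remaining / I = 10.355 / 9.99 = 1.037 hr

1.037 hr


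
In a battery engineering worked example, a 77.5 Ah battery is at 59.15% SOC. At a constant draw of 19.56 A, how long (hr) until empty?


Step 1: remaining = SOC/100 * C_total = 59.15/100 * 77.5 = 45.841 Ah
Step 2: t = remaining / I = 45.841 / 19.56 = 2.344 hr

2.344 hr


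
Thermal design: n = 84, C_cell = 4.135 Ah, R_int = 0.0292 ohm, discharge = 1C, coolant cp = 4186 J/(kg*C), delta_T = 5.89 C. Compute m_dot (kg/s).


Step 1: I = 1 * 4.135 = 4.135 A
Step 2: Q_cell = I^2 * R = 4.135^2 * 0.0292 = 0.49927 W
Step 3: Q_total = 84 * 0.49927 = 41.939 W
Step 4: m_dot = Q_total / (cp * dT) = 41.939 / (4186 * 5.89) = 0.001701 kg/s

0.001701 kg/s


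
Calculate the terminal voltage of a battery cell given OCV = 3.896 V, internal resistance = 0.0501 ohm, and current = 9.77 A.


V = OCV - I*R = 3.896 - 9.77 * 0.0501 = 3.407 V

3.407 V


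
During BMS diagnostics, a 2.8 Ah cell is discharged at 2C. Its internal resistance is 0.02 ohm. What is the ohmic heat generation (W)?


Step 1: I = C_rate * capacity = 2 * 2.8 = 5.6 A
Step 2: Q = I^2 * R = 5.6^2 * 0.02 = 31.36 * 0.02 = 0.6272 W

0.6272 W


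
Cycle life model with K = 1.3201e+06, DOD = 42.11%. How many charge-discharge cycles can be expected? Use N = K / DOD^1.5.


DOD^1.5 = 273.26
N = K / DOD^1.5 = 1.3201e+06 / 273.26 = 4831

4831 cycles


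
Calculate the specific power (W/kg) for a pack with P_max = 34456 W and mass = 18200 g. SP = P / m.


Convert: m = 18200 g = 18.2 kg
Specific power = 34456 W / 18.2 kg = 1893 W/kg

1893 W/kg


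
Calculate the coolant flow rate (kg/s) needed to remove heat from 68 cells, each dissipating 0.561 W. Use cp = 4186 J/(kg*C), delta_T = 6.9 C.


Step 1: Total heat Q = 68 * 0.561 W = 38.148 W
Step 2: denom = cp * dT = 4186 * 6.9 = 28883
Step 3: m_dot = 38.148 / 28883 = 0.001321 kg/s

0.001321 kg/s


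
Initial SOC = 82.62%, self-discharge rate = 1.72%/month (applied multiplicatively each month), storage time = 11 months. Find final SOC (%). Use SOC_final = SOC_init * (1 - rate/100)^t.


decay = (1 - 1.72/100)^11 = 0.82626
SOC_final = 82.62 * 0.82626 = 68.27%

68.27%


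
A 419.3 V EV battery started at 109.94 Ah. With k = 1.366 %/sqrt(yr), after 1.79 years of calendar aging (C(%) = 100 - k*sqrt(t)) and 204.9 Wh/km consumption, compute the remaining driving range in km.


Step 1: capacity retention = 100 - 1.366 * sqrt(1.79) = 100 - 1.366 * 1.3379 = 98.172%
Step 2: C_now = 109.94 * 98.172/100 = 107.93 Ah
Step 3: E_pack = V * C_now = 419.3 * 107.93 = 45255 Wh
Step 4: range = E_pack / consumption = 45255 / 204.9 = 220.9 km

220.9 km


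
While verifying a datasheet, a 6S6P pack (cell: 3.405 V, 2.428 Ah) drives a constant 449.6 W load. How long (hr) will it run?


Step 1: E_pack = Ns * V_cell * Np * C_cell = 6 * 3.405 * 6 * 2.428 = 297.62 Wh
Step 2: t = E_pack / P = 297.62 / 449.6 = 0.6620 hr

0.6620 hr


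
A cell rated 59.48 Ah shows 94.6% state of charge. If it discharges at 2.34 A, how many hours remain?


Step 1: remaining = SOC/100 * C_total = 94.6/100 * 59.48 = 56.268 Ah
Step 2: t = remaining / I = 56.268 / 2.34 = 24.05 hr

24.05 hr


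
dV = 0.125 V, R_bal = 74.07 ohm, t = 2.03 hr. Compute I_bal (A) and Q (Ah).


First, Ohm's law: I_bal = 0.125 V / 74.07 ohm = 0.0016876 A
Then Q = I * t = 0.0016876 A * 2.03 hr = 0.003426 Ah

I=0.0016876 A, Q=0.003426 Ah


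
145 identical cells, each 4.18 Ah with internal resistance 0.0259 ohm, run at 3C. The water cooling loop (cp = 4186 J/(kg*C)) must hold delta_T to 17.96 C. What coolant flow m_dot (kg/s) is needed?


Step 1: I = 3 * 4.18 = 12.54 A
Step 2: Q_cell = I^2 * R = 12.54^2 * 0.0259 = 4.0728 W
Step 3: Q_total = 145 * 4.0728 = 590.56 W
Step 4: m_dot = Q_total / (cp * dT) = 590.56 / (4186 * 17.96) = 0.007855 kg/s

0.007855 kg/s


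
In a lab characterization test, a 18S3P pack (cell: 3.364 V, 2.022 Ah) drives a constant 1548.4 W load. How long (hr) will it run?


Step 1: E_pack = Ns * V_cell * Np * C_cell = 18 * 3.364 * 3 * 2.022 = 367.31 Wh
Step 2: t = E_pack / P = 367.31 / 1548.4 = 0.2372 hr

0.2372 hr


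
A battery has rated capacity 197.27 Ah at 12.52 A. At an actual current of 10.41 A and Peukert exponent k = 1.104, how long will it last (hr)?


t_rated = C / I_rated = 197.27 / 12.52 = 15.756 hr
(I_rated/I)^k = (1.2027)^1.104 = 1.226
t = t_rated * (I_rated/I)^k = 15.756 * 1.226 = 19.32 hr

19.32 hr


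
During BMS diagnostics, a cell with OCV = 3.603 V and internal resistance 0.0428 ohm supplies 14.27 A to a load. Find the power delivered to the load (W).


Step 1: V_terminal = OCV - I*R = 3.603 - 14.27 * 0.0428 = 2.9922 V
Step 2: P_out = V_terminal * I = 2.9922 * 14.27 = 42.70 W

42.70 W


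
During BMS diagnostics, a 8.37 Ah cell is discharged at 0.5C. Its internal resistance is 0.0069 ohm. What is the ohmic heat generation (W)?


Step 1: I = C_rate * capacity = 0.5 * 8.37 = 4.185 A
Step 2: Q = I^2 * R = 4.185^2 * 0.0069 = 17.514 * 0.0069 = 0.1208 W

0.1208 W


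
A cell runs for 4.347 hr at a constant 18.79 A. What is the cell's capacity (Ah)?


C = I * t = 18.79 * 4.347 = 81.68 Ah

81.68 Ah


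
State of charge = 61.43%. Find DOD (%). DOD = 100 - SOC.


Complement of SOC: DOD = 100% - 61.43% = 38.57%

38.57%
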